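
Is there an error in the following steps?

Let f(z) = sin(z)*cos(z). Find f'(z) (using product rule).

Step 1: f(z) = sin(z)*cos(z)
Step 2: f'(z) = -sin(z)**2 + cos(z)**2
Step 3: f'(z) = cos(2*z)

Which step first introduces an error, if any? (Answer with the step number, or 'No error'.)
No error

All steps in this derivation are correct.
The final answer f'(z) = cos(2*z) is valid.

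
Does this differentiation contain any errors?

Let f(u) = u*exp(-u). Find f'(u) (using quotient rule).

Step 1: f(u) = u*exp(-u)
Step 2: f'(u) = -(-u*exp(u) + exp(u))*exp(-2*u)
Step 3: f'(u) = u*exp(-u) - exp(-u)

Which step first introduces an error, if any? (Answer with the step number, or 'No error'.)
Step 2

Step 2 is incorrect due to a sign flip.
The step shows: -(-u*exp(u) + exp(u))*exp(-2*u)
The correct value should be: (-u*exp(u) + exp(u))*exp(-2*u)

Explanation: The sign of the whole expression was flipped: the term (-u*exp(u) + exp(u))*exp(-2*u) was incorrectly written as -(-u*exp(u) + exp(u))*exp(-2*u)
The later steps are derived from this incorrect expression, so the error originates in Step 2.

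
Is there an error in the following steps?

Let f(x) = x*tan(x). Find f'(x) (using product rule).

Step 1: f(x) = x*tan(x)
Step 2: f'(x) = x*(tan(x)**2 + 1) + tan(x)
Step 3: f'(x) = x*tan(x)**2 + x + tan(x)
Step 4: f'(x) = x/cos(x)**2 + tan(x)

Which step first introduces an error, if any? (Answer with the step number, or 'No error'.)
No error

All steps in this derivation are correct.
The final answer f'(x) = x/cos(x)**2 + tan(x) is valid.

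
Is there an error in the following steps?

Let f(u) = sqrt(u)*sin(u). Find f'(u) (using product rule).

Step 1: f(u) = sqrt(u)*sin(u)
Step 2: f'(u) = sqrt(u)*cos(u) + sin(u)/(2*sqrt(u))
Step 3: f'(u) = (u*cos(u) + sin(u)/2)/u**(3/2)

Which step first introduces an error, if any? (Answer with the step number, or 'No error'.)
Step 3

Step 3 is incorrect due to a wrong exponent.
The step shows: (u*cos(u) + sin(u)/2)/u**(3/2)
The correct value should be: (u*cos(u) + sin(u)/2)/sqrt(u)

Explanation: The exponent -1/2 on u was incorrectly written as -3/2: the term (u*cos(u) + sin(u)/2)/sqrt(u) was incorrectly written as (u*cos(u) + sin(u)/2)/u**(3/2)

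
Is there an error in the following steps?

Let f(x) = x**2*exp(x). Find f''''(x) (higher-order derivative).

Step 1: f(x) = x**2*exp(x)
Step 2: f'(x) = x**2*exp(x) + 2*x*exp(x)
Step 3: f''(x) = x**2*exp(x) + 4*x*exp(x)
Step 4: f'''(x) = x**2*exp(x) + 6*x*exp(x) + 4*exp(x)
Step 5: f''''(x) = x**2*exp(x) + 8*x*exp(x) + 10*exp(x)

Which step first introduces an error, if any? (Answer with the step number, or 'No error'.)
Step 3

Step 3 is incorrect due to a dropped term.
The step shows: x**2*exp(x) + 4*x*exp(x)
The correct value should be: x**2*exp(x) + 4*x*exp(x) + 2*exp(x)

Explanation: A term was dropped: the term 2*exp(x) was incorrectly omitted
The later steps are derived from this incorrect expression, so the error originates in Step 3.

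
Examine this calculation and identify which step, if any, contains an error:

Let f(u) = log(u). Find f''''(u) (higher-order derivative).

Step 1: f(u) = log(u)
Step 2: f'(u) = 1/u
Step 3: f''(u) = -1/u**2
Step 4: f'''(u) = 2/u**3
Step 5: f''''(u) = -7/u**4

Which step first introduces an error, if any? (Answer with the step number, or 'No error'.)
Step 5

Step 5 is incorrect due to a wrong coefficient.
The step shows: -7/u**4
The correct value should be: -6/u**4

Explanation: The coefficient -6 was incorrectly written as -7: the term -6/u**4 was incorrectly written as -7/u**4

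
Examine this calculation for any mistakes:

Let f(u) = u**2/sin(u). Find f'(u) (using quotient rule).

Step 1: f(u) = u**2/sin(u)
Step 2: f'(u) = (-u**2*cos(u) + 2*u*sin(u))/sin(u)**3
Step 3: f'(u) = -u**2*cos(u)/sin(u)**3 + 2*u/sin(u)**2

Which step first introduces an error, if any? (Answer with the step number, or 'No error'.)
Step 2

Step 2 is incorrect due to a wrong exponent.
The step shows: (-u**2*cos(u) + 2*u*sin(u))/sin(u)**3
The correct value should be: (-u**2*cos(u) + 2*u*sin(u))/sin(u)**2

Explanation: The exponent -2 on sin(u) was incorrectly written as -3: the term (-u**2*cos(u) + 2*u*sin(u))/sin(u)**2 was incorrectly written as (-u**2*cos(u) + 2*u*sin(u))/sin(u)**3
The later steps are derived from this incorrect expression, so the error originates in Step 2.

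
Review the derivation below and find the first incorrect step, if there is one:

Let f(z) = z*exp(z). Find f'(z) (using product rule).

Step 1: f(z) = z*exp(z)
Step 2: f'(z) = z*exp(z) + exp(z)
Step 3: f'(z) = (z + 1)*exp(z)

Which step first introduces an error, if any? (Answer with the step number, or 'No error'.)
No error

All steps in this derivation are correct.
The final answer f'(z) = (z + 1)*exp(z) is valid.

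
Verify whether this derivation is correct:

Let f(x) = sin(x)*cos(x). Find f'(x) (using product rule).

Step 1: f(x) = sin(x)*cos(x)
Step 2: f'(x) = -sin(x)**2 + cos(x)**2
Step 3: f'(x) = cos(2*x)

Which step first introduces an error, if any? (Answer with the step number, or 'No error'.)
No error

All steps in this derivation are correct.
The final answer f'(x) = cos(2*x) is valid.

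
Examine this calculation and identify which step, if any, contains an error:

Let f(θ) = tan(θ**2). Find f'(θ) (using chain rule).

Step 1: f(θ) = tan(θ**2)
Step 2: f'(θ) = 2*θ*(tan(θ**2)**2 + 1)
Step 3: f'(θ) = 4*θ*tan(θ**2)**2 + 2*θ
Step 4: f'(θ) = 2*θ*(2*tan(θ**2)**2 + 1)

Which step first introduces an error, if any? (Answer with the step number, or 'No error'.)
Step 3

Step 3 is incorrect due to a wrong coefficient.
The step shows: 4*θ*tan(θ**2)**2 + 2*θ
The correct value should be: 2*θ*tan(θ**2)**2 + 2*θ

Explanation: The coefficient 2 was incorrectly written as 4: the term 2*θ*tan(θ**2)**2 was incorrectly written as 4*θ*tan(θ**2)**2
The later steps are derived from this incorrect expression, so the error originates in Step 3.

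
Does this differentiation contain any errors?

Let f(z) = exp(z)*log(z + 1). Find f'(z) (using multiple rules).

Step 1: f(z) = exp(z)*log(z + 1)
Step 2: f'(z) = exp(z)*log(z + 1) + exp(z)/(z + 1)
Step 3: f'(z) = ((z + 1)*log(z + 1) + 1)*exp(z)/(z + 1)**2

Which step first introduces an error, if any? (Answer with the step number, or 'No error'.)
Step 3

Step 3 is incorrect due to a wrong exponent.
The step shows: ((z + 1)*log(z + 1) + 1)*exp(z)/(z + 1)**2
The correct value should be: ((z + 1)*log(z + 1) + 1)*exp(z)/(z + 1)

Explanation: The exponent -1 on z + 1 was incorrectly written as -2: the term ((z + 1)*log(z + 1) + 1)*exp(z)/(z + 1) was incorrectly written as ((z + 1)*log(z + 1) + 1)*exp(z)/(z + 1)**2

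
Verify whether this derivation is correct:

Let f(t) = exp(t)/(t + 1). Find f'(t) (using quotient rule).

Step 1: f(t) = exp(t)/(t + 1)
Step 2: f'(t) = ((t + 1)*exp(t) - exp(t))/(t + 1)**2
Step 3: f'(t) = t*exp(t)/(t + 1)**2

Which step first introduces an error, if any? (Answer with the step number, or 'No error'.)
No error

All steps in this derivation are correct.
The final answer f'(t) = t*exp(t)/(t + 1)**2 is valid.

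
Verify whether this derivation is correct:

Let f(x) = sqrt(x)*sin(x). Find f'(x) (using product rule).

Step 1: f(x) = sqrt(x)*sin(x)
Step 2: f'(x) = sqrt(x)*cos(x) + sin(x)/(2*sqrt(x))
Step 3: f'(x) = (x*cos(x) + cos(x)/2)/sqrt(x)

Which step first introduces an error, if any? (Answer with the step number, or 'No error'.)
Step 3

Step 3 is incorrect due to a wrong trig function.
The step shows: (x*cos(x) + cos(x)/2)/sqrt(x)
The correct value should be: (x*cos(x) + sin(x)/2)/sqrt(x)

Explanation: sin(x) was incorrectly written as cos(x): the term (x*cos(x) + sin(x)/2)/sqrt(x) was incorrectly written as (x*cos(x) + cos(x)/2)/sqrt(x)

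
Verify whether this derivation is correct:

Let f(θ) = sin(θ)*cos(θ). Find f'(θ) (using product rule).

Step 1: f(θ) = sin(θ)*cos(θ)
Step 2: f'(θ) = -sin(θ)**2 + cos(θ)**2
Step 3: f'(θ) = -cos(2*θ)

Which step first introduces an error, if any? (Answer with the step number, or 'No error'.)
Step 3

Step 3 is incorrect due to a sign flip.
The step shows: -cos(2*θ)
The correct value should be: cos(2*θ)

Explanation: The sign of the whole expression was flipped: the term cos(2*θ) was incorrectly written as -cos(2*θ)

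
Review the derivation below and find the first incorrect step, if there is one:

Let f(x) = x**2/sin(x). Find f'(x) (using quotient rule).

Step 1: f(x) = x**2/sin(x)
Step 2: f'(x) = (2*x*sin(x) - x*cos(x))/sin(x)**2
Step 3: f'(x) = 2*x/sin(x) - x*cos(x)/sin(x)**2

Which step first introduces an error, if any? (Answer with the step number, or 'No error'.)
Step 2

Step 2 is incorrect due to a wrong exponent.
The step shows: (2*x*sin(x) - x*cos(x))/sin(x)**2
The correct value should be: (-x**2*cos(x) + 2*x*sin(x))/sin(x)**2

Explanation: The exponent 2 on x was incorrectly written as 1: the term (-x**2*cos(x) + 2*x*sin(x))/sin(x)**2 was incorrectly written as (2*x*sin(x) - x*cos(x))/sin(x)**2
The later steps are derived from this incorrect expression, so the error originates in Step 2.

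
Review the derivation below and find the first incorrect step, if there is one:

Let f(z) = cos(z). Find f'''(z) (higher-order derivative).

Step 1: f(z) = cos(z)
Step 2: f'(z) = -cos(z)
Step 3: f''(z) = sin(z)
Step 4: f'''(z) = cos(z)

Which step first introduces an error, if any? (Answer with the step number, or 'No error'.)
Step 2

Step 2 is incorrect due to a wrong trig function.
The step shows: -cos(z)
The correct value should be: -sin(z)

Explanation: sin(z) was incorrectly written as cos(z): the term -sin(z) was incorrectly written as -cos(z)
The later steps are derived from this incorrect expression, so the error originates in Step 2.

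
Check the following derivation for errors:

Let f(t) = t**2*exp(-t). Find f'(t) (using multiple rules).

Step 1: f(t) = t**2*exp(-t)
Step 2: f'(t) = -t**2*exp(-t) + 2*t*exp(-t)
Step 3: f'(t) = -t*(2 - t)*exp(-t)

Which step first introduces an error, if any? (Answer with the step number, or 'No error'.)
Step 3

Step 3 is incorrect due to a sign flip.
The step shows: -t*(2 - t)*exp(-t)
The correct value should be: t*(2 - t)*exp(-t)

Explanation: The sign of the whole expression was flipped: the term t*(2 - t)*exp(-t) was incorrectly written as -t*(2 - t)*exp(-t)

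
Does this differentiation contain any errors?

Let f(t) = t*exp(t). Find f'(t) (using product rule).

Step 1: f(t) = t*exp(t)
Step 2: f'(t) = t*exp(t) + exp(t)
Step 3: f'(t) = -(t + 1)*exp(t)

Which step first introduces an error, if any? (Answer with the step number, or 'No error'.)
Step 3

Step 3 is incorrect due to a sign flip.
The step shows: -(t + 1)*exp(t)
The correct value should be: (t + 1)*exp(t)

Explanation: The sign of the whole expression was flipped: the term (t + 1)*exp(t) was incorrectly written as -(t + 1)*exp(t)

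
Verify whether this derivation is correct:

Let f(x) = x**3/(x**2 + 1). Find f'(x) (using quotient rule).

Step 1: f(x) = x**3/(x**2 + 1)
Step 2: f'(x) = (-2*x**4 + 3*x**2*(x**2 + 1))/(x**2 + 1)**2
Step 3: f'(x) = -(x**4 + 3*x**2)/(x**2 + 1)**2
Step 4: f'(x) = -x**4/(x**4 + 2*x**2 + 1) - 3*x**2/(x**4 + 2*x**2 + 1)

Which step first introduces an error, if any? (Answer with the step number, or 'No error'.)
Step 3

Step 3 is incorrect due to a sign flip.
The step shows: -(x**4 + 3*x**2)/(x**2 + 1)**2
The correct value should be: (x**4 + 3*x**2)/(x**2 + 1)**2

Explanation: The sign of the whole expression was flipped: the term (x**4 + 3*x**2)/(x**2 + 1)**2 was incorrectly written as -(x**4 + 3*x**2)/(x**2 + 1)**2
The later steps are derived from this incorrect expression, so the error originates in Step 3.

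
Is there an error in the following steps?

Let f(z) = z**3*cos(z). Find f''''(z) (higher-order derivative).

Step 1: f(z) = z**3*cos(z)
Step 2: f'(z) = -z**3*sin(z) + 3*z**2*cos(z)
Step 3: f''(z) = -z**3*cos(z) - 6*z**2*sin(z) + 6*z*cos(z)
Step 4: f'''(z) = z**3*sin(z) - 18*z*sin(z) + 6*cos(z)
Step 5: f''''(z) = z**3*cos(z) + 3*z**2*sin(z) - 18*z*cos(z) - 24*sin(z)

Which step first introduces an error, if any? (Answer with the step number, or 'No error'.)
Step 4

Step 4 is incorrect due to a dropped term.
The step shows: z**3*sin(z) - 18*z*sin(z) + 6*cos(z)
The correct value should be: z**3*sin(z) - 9*z**2*cos(z) - 18*z*sin(z) + 6*cos(z)

Explanation: A term was dropped: the term -9*z**2*cos(z) was incorrectly omitted
The later steps are derived from this incorrect expression, so the error originates in Step 4.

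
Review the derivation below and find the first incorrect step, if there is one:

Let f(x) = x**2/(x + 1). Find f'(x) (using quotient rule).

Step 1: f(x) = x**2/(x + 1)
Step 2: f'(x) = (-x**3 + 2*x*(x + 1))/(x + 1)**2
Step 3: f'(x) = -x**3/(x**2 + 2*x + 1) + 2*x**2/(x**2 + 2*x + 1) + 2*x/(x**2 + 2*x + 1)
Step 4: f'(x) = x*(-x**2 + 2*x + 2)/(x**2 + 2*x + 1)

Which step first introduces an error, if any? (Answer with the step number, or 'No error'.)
Step 2

Step 2 is incorrect due to a wrong exponent.
The step shows: (-x**3 + 2*x*(x + 1))/(x + 1)**2
The correct value should be: (-x**2 + 2*x*(x + 1))/(x + 1)**2

Explanation: The exponent 2 on x was incorrectly written as 3: the term (-x**2 + 2*x*(x + 1))/(x + 1)**2 was incorrectly written as (-x**3 + 2*x*(x + 1))/(x + 1)**2
The later steps are derived from this incorrect expression, so the error originates in Step 2.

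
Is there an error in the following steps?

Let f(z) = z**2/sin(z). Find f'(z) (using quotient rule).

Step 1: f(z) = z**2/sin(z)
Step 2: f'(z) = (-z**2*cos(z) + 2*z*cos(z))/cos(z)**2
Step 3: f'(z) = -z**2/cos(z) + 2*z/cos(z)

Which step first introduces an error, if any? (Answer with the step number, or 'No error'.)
Step 2

Step 2 is incorrect due to a wrong trig function.
The step shows: (-z**2*cos(z) + 2*z*cos(z))/cos(z)**2
The correct value should be: (-z**2*cos(z) + 2*z*sin(z))/sin(z)**2

Explanation: sin(z) was incorrectly written as cos(z): the term (-z**2*cos(z) + 2*z*sin(z))/sin(z)**2 was incorrectly written as (-z**2*cos(z) + 2*z*cos(z))/cos(z)**2
The later steps are derived from this incorrect expression, so the error originates in Step 2.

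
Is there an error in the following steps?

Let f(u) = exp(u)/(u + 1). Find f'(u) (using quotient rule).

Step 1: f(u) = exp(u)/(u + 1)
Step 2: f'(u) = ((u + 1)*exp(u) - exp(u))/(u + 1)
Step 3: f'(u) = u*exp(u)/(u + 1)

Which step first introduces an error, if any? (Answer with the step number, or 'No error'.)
Step 2

Step 2 is incorrect due to a wrong exponent.
The step shows: ((u + 1)*exp(u) - exp(u))/(u + 1)
The correct value should be: ((u + 1)*exp(u) - exp(u))/(u + 1)**2

Explanation: The exponent -2 on u + 1 was incorrectly written as -1: the term ((u + 1)*exp(u) - exp(u))/(u + 1)**2 was incorrectly written as ((u + 1)*exp(u) - exp(u))/(u + 1)
The later steps are derived from this incorrect expression, so the error originates in Step 2.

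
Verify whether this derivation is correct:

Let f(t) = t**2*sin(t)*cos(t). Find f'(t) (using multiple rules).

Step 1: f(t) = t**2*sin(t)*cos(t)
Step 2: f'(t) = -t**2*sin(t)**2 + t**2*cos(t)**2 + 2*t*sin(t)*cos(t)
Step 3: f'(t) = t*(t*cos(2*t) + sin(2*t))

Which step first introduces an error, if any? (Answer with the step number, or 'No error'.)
No error

All steps in this derivation are correct.
The final answer f'(t) = t*(t*cos(2*t) + sin(2*t)) is valid.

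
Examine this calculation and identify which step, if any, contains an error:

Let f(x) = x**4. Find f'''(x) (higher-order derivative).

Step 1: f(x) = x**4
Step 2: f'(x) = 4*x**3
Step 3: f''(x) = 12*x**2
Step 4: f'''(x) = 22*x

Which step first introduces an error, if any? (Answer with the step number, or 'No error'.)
Step 4

Step 4 is incorrect due to a wrong coefficient.
The step shows: 22*x
The correct value should be: 24*x

Explanation: The coefficient 24 was incorrectly written as 22: the term 24*x was incorrectly written as 22*x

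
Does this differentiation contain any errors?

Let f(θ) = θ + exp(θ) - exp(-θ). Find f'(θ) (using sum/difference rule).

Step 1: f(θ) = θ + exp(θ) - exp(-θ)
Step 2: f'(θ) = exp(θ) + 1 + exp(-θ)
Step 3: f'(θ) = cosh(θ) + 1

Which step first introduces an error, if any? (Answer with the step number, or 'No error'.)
Step 3

Step 3 is incorrect due to a wrong coefficient.
The step shows: cosh(θ) + 1
The correct value should be: 2*cosh(θ) + 1

Explanation: The coefficient 2 was incorrectly written as 1: the term 2*cosh(θ) was incorrectly written as cosh(θ)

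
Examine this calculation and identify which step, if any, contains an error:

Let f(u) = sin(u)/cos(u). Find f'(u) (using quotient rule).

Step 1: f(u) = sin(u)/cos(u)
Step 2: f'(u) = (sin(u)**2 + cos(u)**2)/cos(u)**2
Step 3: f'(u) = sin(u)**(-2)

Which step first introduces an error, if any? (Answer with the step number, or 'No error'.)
Step 3

Step 3 is incorrect due to a wrong trig function.
The step shows: sin(u)**(-2)
The correct value should be: cos(u)**(-2)

Explanation: cos(u) was incorrectly written as sin(u): the term cos(u)**(-2) was incorrectly written as sin(u)**(-2)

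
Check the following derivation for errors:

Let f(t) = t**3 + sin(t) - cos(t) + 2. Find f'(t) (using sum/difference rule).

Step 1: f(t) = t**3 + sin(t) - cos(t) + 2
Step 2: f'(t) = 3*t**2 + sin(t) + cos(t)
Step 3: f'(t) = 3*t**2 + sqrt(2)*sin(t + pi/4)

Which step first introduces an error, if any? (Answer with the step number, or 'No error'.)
No error

All steps in this derivation are correct.
The final answer f'(t) = 3*t**2 + sqrt(2)*sin(t + pi/4) is valid.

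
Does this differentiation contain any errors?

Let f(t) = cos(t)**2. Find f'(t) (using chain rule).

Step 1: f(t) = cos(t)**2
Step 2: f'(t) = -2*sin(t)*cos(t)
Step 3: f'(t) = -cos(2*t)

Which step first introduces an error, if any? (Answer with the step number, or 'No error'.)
Step 3

Step 3 is incorrect due to a wrong trig function.
The step shows: -cos(2*t)
The correct value should be: -sin(2*t)

Explanation: sin(2*t) was incorrectly written as cos(2*t): the term -sin(2*t) was incorrectly written as -cos(2*t)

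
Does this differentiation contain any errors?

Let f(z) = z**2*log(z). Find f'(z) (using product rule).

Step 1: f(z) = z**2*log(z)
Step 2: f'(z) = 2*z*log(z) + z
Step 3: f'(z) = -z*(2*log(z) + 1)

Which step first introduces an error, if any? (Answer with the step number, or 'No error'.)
Step 3

Step 3 is incorrect due to a sign flip.
The step shows: -z*(2*log(z) + 1)
The correct value should be: z*(2*log(z) + 1)

Explanation: The sign of the whole expression was flipped: the term z*(2*log(z) + 1) was incorrectly written as -z*(2*log(z) + 1)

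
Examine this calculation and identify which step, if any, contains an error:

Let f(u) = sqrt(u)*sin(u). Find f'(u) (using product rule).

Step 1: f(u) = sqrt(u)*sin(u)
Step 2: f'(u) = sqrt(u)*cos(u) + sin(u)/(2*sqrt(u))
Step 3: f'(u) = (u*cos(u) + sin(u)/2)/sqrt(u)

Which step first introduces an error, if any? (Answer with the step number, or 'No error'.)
No error

All steps in this derivation are correct.
The final answer f'(u) = (u*cos(u) + sin(u)/2)/sqrt(u) is valid.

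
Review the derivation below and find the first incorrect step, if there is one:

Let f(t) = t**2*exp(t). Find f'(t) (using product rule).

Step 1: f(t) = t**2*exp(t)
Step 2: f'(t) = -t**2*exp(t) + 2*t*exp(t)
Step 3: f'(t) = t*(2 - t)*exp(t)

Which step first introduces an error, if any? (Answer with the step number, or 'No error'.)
Step 2

Step 2 is incorrect due to a sign flip.
The step shows: -t**2*exp(t) + 2*t*exp(t)
The correct value should be: t**2*exp(t) + 2*t*exp(t)

Explanation: The sign of one term was flipped: the term t**2*exp(t) was incorrectly written as -t**2*exp(t)
The later steps are derived from this incorrect expression, so the error originates in Step 2.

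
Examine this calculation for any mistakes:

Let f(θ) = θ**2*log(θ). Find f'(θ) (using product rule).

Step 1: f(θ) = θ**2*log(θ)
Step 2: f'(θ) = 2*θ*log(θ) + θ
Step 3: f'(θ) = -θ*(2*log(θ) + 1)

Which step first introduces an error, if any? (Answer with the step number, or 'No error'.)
Step 3

Step 3 is incorrect due to a sign flip.
The step shows: -θ*(2*log(θ) + 1)
The correct value should be: θ*(2*log(θ) + 1)

Explanation: The sign of the whole expression was flipped: the term θ*(2*log(θ) + 1) was incorrectly written as -θ*(2*log(θ) + 1)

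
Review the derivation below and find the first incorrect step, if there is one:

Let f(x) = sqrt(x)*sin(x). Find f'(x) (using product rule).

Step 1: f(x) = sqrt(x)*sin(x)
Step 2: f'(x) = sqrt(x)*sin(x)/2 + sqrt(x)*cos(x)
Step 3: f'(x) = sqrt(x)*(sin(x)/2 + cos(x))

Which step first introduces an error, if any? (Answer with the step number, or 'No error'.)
Step 2

Step 2 is incorrect due to a wrong exponent.
The step shows: sqrt(x)*sin(x)/2 + sqrt(x)*cos(x)
The correct value should be: sqrt(x)*cos(x) + sin(x)/(2*sqrt(x))

Explanation: The exponent -1/2 on x was incorrectly written as 1/2: the term sin(x)/(2*sqrt(x)) was incorrectly written as sqrt(x)*sin(x)/2
The later steps are derived from this incorrect expression, so the error originates in Step 2.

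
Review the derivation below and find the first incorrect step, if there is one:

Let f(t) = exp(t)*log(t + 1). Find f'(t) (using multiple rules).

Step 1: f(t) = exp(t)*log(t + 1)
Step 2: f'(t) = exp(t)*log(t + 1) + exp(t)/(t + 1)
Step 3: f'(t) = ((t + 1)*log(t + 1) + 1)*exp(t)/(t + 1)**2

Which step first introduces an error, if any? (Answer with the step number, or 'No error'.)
Step 3

Step 3 is incorrect due to a wrong exponent.
The step shows: ((t + 1)*log(t + 1) + 1)*exp(t)/(t + 1)**2
The correct value should be: ((t + 1)*log(t + 1) + 1)*exp(t)/(t + 1)

Explanation: The exponent -1 on t + 1 was incorrectly written as -2: the term ((t + 1)*log(t + 1) + 1)*exp(t)/(t + 1) was incorrectly written as ((t + 1)*log(t + 1) + 1)*exp(t)/(t + 1)**2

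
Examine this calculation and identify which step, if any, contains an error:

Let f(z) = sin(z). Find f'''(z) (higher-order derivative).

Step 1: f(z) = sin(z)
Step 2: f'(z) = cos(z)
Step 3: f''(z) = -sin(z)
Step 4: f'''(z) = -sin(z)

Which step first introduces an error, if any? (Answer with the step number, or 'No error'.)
Step 4

Step 4 is incorrect due to a wrong trig function.
The step shows: -sin(z)
The correct value should be: -cos(z)

Explanation: cos(z) was incorrectly written as sin(z): the term -cos(z) was incorrectly written as -sin(z)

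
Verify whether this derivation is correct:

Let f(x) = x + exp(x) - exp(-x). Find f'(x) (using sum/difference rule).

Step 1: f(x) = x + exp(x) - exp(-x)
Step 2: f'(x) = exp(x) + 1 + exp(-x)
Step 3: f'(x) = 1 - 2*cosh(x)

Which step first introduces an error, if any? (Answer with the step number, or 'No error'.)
Step 3

Step 3 is incorrect due to a sign flip.
The step shows: 1 - 2*cosh(x)
The correct value should be: 2*cosh(x) + 1

Explanation: The sign of one term was flipped: the term 2*cosh(x) was incorrectly written as -2*cosh(x)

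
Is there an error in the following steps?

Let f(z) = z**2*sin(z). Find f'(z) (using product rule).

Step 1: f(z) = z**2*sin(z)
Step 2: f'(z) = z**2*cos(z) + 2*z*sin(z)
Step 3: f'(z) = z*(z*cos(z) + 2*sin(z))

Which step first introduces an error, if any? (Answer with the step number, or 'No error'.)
No error

All steps in this derivation are correct.
The final answer f'(z) = z*(z*cos(z) + 2*sin(z)) is valid.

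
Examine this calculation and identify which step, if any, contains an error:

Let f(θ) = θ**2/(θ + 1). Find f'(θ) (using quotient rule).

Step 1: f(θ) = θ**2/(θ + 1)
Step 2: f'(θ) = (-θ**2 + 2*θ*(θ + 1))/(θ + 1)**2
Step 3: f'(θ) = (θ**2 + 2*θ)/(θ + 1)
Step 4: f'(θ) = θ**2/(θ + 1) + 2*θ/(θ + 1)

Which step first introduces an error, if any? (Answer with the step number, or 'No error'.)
Step 3

Step 3 is incorrect due to a wrong exponent.
The step shows: (θ**2 + 2*θ)/(θ + 1)
The correct value should be: (θ**2 + 2*θ)/(θ + 1)**2

Explanation: The exponent -2 on θ + 1 was incorrectly written as -1: the term (θ**2 + 2*θ)/(θ + 1)**2 was incorrectly written as (θ**2 + 2*θ)/(θ + 1)
The later steps are derived from this incorrect expression, so the error originates in Step 3.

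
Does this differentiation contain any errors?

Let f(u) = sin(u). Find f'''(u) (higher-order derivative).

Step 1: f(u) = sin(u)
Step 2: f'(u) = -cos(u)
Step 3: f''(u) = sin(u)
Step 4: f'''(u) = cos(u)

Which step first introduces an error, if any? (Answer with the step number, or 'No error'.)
Step 2

Step 2 is incorrect due to a sign flip.
The step shows: -cos(u)
The correct value should be: cos(u)

Explanation: The sign of the whole expression was flipped: the term cos(u) was incorrectly written as -cos(u)
The later steps are derived from this incorrect expression, so the error originates in Step 2.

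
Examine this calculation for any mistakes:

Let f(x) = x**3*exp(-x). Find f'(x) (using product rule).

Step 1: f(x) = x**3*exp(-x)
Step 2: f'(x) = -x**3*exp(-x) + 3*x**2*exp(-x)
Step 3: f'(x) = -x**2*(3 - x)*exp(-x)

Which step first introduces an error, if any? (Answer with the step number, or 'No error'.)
Step 3

Step 3 is incorrect due to a sign flip.
The step shows: -x**2*(3 - x)*exp(-x)
The correct value should be: x**2*(3 - x)*exp(-x)

Explanation: The sign of the whole expression was flipped: the term x**2*(3 - x)*exp(-x) was incorrectly written as -x**2*(3 - x)*exp(-x)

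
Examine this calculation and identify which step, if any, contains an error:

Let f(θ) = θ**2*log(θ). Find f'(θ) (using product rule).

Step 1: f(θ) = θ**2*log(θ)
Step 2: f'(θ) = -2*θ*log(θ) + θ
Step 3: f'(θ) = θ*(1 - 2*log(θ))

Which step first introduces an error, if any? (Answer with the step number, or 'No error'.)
Step 2

Step 2 is incorrect due to a sign flip.
The step shows: -2*θ*log(θ) + θ
The correct value should be: 2*θ*log(θ) + θ

Explanation: The sign of one term was flipped: the term 2*θ*log(θ) was incorrectly written as -2*θ*log(θ)
The later steps are derived from this incorrect expression, so the error originates in Step 2.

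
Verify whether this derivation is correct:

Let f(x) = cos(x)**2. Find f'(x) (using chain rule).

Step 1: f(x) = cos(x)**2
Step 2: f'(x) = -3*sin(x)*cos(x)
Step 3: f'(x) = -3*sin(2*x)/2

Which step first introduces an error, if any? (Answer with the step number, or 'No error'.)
Step 2

Step 2 is incorrect due to a wrong coefficient.
The step shows: -3*sin(x)*cos(x)
The correct value should be: -2*sin(x)*cos(x)

Explanation: The coefficient -2 was incorrectly written as -3: the term -2*sin(x)*cos(x) was incorrectly written as -3*sin(x)*cos(x)
The later steps are derived from this incorrect expression, so the error originates in Step 2.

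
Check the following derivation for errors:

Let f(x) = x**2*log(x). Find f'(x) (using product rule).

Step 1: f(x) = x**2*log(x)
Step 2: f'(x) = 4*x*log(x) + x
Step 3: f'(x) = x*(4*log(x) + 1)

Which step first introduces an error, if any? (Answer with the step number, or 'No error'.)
Step 2

Step 2 is incorrect due to a wrong coefficient.
The step shows: 4*x*log(x) + x
The correct value should be: 2*x*log(x) + x

Explanation: The coefficient 2 was incorrectly written as 4: the term 2*x*log(x) was incorrectly written as 4*x*log(x)
The later steps are derived from this incorrect expression, so the error originates in Step 2.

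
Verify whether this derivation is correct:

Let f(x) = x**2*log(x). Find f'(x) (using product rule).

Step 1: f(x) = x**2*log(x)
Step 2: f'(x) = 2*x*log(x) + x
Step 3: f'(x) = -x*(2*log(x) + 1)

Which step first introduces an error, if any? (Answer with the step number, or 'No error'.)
Step 3

Step 3 is incorrect due to a sign flip.
The step shows: -x*(2*log(x) + 1)
The correct value should be: x*(2*log(x) + 1)

Explanation: The sign of the whole expression was flipped: the term x*(2*log(x) + 1) was incorrectly written as -x*(2*log(x) + 1)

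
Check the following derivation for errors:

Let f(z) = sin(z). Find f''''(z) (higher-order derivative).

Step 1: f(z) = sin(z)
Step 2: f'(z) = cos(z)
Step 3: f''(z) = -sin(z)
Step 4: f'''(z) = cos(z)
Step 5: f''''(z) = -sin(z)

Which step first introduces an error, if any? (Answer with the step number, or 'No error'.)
Step 4

Step 4 is incorrect due to a sign flip.
The step shows: cos(z)
The correct value should be: -cos(z)

Explanation: The sign of the whole expression was flipped: the term -cos(z) was incorrectly written as cos(z)
The later steps are derived from this incorrect expression, so the error originates in Step 4.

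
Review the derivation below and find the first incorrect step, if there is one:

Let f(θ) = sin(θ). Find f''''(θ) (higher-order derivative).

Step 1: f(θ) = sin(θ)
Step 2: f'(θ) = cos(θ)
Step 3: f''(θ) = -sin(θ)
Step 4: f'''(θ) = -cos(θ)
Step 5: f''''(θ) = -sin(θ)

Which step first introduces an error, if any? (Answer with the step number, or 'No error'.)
Step 5

Step 5 is incorrect due to a sign flip.
The step shows: -sin(θ)
The correct value should be: sin(θ)

Explanation: The sign of the whole expression was flipped: the term sin(θ) was incorrectly written as -sin(θ)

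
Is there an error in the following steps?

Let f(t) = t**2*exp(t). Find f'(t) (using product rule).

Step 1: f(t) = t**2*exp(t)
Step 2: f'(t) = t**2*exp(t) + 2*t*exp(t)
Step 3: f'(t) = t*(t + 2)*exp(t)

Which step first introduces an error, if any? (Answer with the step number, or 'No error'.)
No error

All steps in this derivation are correct.
The final answer f'(t) = t*(t + 2)*exp(t) is valid.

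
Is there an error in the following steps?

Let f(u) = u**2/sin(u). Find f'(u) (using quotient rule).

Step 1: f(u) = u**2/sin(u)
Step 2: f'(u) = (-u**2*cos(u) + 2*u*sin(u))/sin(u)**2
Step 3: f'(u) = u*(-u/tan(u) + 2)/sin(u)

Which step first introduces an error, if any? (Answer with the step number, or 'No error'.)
No error

All steps in this derivation are correct.
The final answer f'(u) = u*(-u/tan(u) + 2)/sin(u) is valid.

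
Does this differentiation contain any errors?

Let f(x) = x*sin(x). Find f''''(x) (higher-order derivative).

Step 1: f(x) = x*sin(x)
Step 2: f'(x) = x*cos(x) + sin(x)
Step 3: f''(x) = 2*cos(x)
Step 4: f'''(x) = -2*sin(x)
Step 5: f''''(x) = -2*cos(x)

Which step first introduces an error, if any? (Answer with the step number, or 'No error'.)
Step 3

Step 3 is incorrect due to a dropped term.
The step shows: 2*cos(x)
The correct value should be: -x*sin(x) + 2*cos(x)

Explanation: A term was dropped: the term -x*sin(x) was incorrectly omitted
The later steps are derived from this incorrect expression, so the error originates in Step 3.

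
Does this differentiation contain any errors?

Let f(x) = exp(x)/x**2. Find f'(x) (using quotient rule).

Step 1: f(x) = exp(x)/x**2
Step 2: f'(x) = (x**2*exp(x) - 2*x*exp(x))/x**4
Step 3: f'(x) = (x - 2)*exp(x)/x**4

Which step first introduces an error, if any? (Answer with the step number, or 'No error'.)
Step 3

Step 3 is incorrect due to a wrong exponent.
The step shows: (x - 2)*exp(x)/x**4
The correct value should be: (x - 2)*exp(x)/x**3

Explanation: The exponent -3 on x was incorrectly written as -4: the term (x - 2)*exp(x)/x**3 was incorrectly written as (x - 2)*exp(x)/x**4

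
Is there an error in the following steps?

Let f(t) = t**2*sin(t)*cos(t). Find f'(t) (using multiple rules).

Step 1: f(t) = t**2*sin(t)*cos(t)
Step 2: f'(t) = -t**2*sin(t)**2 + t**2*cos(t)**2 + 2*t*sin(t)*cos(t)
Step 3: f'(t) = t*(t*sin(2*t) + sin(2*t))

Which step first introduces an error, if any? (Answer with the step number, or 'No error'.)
Step 3

Step 3 is incorrect due to a wrong trig function.
The step shows: t*(t*sin(2*t) + sin(2*t))
The correct value should be: t*(t*cos(2*t) + sin(2*t))

Explanation: cos(2*t) was incorrectly written as sin(2*t): the term t*(t*cos(2*t) + sin(2*t)) was incorrectly written as t*(t*sin(2*t) + sin(2*t))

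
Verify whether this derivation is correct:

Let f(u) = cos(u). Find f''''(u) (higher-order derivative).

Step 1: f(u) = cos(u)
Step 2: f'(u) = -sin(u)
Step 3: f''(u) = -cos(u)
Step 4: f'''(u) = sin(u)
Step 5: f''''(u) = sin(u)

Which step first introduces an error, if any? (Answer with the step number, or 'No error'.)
Step 5

Step 5 is incorrect due to a wrong trig function.
The step shows: sin(u)
The correct value should be: cos(u)

Explanation: cos(u) was incorrectly written as sin(u): the term cos(u) was incorrectly written as sin(u)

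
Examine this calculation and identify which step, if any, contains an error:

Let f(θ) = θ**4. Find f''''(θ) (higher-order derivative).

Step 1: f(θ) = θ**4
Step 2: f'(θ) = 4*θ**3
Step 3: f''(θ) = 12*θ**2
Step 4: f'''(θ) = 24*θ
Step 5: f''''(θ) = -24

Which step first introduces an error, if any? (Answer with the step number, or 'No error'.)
Step 5

Step 5 is incorrect due to a sign flip.
The step shows: -24
The correct value should be: 24

Explanation: The sign of the whole expression was flipped: the term 24 was incorrectly written as -24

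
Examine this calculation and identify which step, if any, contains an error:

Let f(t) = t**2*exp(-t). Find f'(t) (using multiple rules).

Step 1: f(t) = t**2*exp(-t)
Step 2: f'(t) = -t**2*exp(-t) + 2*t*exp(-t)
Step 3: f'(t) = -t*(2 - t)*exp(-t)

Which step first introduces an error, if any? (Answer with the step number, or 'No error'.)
Step 3

Step 3 is incorrect due to a sign flip.
The step shows: -t*(2 - t)*exp(-t)
The correct value should be: t*(2 - t)*exp(-t)

Explanation: The sign of the whole expression was flipped: the term t*(2 - t)*exp(-t) was incorrectly written as -t*(2 - t)*exp(-t)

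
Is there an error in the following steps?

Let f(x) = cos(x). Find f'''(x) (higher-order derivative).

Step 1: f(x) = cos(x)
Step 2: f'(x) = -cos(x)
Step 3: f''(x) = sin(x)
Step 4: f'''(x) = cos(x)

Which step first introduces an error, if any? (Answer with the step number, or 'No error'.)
Step 2

Step 2 is incorrect due to a wrong trig function.
The step shows: -cos(x)
The correct value should be: -sin(x)

Explanation: sin(x) was incorrectly written as cos(x): the term -sin(x) was incorrectly written as -cos(x)
The later steps are derived from this incorrect expression, so the error originates in Step 2.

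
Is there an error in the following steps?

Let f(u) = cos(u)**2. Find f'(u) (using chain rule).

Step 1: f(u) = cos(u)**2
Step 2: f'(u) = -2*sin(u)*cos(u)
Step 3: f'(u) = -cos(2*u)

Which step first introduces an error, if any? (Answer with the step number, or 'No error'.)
Step 3

Step 3 is incorrect due to a wrong trig function.
The step shows: -cos(2*u)
The correct value should be: -sin(2*u)

Explanation: sin(2*u) was incorrectly written as cos(2*u): the term -sin(2*u) was incorrectly written as -cos(2*u)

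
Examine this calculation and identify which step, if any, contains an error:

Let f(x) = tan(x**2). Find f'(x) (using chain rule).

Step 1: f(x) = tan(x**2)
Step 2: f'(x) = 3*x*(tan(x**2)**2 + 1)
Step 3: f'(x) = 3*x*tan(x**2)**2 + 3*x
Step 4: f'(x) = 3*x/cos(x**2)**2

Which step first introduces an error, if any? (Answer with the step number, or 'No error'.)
Step 2

Step 2 is incorrect due to a wrong coefficient.
The step shows: 3*x*(tan(x**2)**2 + 1)
The correct value should be: 2*x*(tan(x**2)**2 + 1)

Explanation: The coefficient 2 was incorrectly written as 3: the term 2*x*(tan(x**2)**2 + 1) was incorrectly written as 3*x*(tan(x**2)**2 + 1)
The later steps are derived from this incorrect expression, so the error originates in Step 2.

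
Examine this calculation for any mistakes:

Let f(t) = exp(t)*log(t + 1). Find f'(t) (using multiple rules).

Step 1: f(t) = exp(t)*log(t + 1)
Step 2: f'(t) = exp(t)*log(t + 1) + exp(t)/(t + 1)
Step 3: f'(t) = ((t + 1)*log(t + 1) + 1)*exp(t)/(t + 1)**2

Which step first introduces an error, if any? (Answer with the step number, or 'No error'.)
Step 3

Step 3 is incorrect due to a wrong exponent.
The step shows: ((t + 1)*log(t + 1) + 1)*exp(t)/(t + 1)**2
The correct value should be: ((t + 1)*log(t + 1) + 1)*exp(t)/(t + 1)

Explanation: The exponent -1 on t + 1 was incorrectly written as -2: the term ((t + 1)*log(t + 1) + 1)*exp(t)/(t + 1) was incorrectly written as ((t + 1)*log(t + 1) + 1)*exp(t)/(t + 1)**2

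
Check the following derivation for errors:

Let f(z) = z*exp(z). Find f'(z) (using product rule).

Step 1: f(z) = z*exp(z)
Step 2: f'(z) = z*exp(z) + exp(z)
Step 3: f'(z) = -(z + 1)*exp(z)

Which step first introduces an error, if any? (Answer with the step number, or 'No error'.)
Step 3

Step 3 is incorrect due to a sign flip.
The step shows: -(z + 1)*exp(z)
The correct value should be: (z + 1)*exp(z)

Explanation: The sign of the whole expression was flipped: the term (z + 1)*exp(z) was incorrectly written as -(z + 1)*exp(z)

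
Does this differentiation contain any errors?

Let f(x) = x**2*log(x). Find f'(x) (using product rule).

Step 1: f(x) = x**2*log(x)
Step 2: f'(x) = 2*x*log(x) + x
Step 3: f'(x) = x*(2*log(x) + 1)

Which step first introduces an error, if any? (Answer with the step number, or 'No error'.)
No error

All steps in this derivation are correct.
The final answer f'(x) = x*(2*log(x) + 1) is valid.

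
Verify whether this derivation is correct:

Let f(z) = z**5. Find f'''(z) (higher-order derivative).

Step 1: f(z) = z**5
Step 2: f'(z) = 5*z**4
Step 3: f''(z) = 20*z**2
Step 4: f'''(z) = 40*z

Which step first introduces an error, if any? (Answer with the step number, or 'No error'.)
Step 3

Step 3 is incorrect due to a wrong exponent.
The step shows: 20*z**2
The correct value should be: 20*z**3

Explanation: The exponent 3 on z was incorrectly written as 2: the term 20*z**3 was incorrectly written as 20*z**2
The later steps are derived from this incorrect expression, so the error originates in Step 3.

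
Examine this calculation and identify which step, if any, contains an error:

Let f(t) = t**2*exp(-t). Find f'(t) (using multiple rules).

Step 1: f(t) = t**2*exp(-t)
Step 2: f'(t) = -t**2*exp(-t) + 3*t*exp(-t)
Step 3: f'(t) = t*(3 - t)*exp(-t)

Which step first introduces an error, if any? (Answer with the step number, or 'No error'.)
Step 2

Step 2 is incorrect due to a wrong coefficient.
The step shows: -t**2*exp(-t) + 3*t*exp(-t)
The correct value should be: -t**2*exp(-t) + 2*t*exp(-t)

Explanation: The coefficient 2 was incorrectly written as 3: the term 2*t*exp(-t) was incorrectly written as 3*t*exp(-t)
The later steps are derived from this incorrect expression, so the error originates in Step 2.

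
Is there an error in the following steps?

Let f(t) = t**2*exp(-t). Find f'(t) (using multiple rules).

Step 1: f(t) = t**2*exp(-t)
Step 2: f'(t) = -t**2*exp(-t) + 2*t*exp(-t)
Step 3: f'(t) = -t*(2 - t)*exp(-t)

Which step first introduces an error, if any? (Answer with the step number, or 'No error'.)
Step 3

Step 3 is incorrect due to a sign flip.
The step shows: -t*(2 - t)*exp(-t)
The correct value should be: t*(2 - t)*exp(-t)

Explanation: The sign of the whole expression was flipped: the term t*(2 - t)*exp(-t) was incorrectly written as -t*(2 - t)*exp(-t)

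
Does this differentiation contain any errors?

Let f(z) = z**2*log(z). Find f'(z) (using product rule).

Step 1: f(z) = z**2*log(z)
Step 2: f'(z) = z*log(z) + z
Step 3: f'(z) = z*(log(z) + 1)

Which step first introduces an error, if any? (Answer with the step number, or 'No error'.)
Step 2

Step 2 is incorrect due to a wrong coefficient.
The step shows: z*log(z) + z
The correct value should be: 2*z*log(z) + z

Explanation: The coefficient 2 was incorrectly written as 1: the term 2*z*log(z) was incorrectly written as z*log(z)
The later steps are derived from this incorrect expression, so the error originates in Step 2.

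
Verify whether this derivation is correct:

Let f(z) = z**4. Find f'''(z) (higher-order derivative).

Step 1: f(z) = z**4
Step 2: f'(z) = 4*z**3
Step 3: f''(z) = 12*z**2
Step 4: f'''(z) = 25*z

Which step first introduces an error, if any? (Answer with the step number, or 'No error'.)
Step 4

Step 4 is incorrect due to a wrong coefficient.
The step shows: 25*z
The correct value should be: 24*z

Explanation: The coefficient 24 was incorrectly written as 25: the term 24*z was incorrectly written as 25*z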